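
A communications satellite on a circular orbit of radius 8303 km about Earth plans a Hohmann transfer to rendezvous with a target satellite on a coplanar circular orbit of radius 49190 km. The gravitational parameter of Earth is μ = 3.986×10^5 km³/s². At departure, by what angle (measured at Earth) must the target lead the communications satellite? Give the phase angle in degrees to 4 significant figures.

The Hohmann ellipse has a_t = (r₁ + r₂)/2 = 28746.5 km.
The half-period of the transfer ellipse is t = π√(a_t³/μ) = 24253 s.
The target's mean motion on its circular orbit is ω₂ = √(μ/r₂³) = 5.7870×10^-5 rad/s.
Angle swept by the target during transfer: ω₂·t = 1.4035 rad = 80.41°.
Arrival is 180° from departure on the ellipse, so φ = 180° − 80.41° = 99.59°.

φ = 99.59°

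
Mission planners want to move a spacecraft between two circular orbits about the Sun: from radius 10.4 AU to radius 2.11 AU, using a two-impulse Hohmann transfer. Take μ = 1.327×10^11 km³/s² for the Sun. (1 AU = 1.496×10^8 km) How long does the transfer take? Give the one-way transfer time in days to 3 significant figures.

In km: r₁ = 10.4 × 1.496×10^8 = 1.55584×10^9 km; r₂ = 2.11 × 1.496×10^8 = 3.15656×10^8 km.
Semi-major axis of the transfer orbit: a_t = (1.55584×10^9 + 3.15656×10^8)/2 = 9.35748×10^8 km.
By Kepler's third law the transfer-orbit period is T = 2π√(a_t³/μ), so t = T/2 = 2.469×10^8 s.
Converting: 2.469×10^8 s ÷ 86400 s/day = 2860 days.

t = 2860 days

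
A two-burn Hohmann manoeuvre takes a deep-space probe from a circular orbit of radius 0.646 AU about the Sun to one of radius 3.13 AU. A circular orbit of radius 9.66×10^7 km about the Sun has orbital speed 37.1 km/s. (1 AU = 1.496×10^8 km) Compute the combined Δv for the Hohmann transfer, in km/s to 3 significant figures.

Δv = 17.7 km/s

From the circular-orbit relation v² = μ/r at r = 9.66×10^7 km: μ = v²r = (37.1)² × 9.66×10^7 = 1.32961×10^11 km³/s².
In km: r₁ = 0.646 × 1.496×10^8 = 9.66416×10^7 km; r₂ = 3.13 × 1.496×10^8 = 4.68248×10^8 km.
Semi-major axis of the transfer orbit: a_t = (9.66416×10^7 + 4.68248×10^8)/2 = 2.824448×10^8 km.
Circular speed at r₁: v₁ = √(μ/r₁) = √(1.32961×10^11/9.66416×10^7) = 37.09 km/s.
Transfer-orbit speed at r₁ (v² = μ(2/r − 1/a)): v_p = √[μ(2/r₁ − 1/a_t)] = 47.76 km/s.
First burn Δv₁ = |v_p − v₁| = 10.67 km/s.
Circular speed at r₂: v₂ = √(μ/r₂) = 16.851 km/s.
Transfer-orbit speed at r₂: v_a = √[μ(2/r₂ − 1/a_t)] = 9.8569 km/s.
Second burn Δv₂ = |v₂ − v_a| = 6.994 km/s.
Δv = Δv₁ + Δv₂ = 10.67 + 6.994 = 17.66 km/s.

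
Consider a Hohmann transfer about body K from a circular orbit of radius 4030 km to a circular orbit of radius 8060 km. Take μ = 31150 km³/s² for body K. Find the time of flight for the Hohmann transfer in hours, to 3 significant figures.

Semi-major axis of the transfer orbit: a_t = (4030 + 8060)/2 = 6045 km.
By Kepler's third law the transfer-orbit period is T = 2π√(a_t³/μ), so t = T/2 = 8366 s.
Converting: 8366 s ÷ 3600 s/hour = 2.32 hours.

t = 2.32 hours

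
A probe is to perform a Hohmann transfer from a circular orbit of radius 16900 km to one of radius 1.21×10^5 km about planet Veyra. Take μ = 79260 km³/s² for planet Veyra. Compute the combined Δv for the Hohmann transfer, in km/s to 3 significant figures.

Δv = 1.11 km/s

Transfer-ellipse semi-major axis a_t = (r₁ + r₂)/2 = (16900 + 1.210×10^5)/2 = 68950 km.
Circular speed at r₁: v₁ = √(μ/r₁) = √(79260/16900) = 2.16563 km/s.
Transfer-orbit speed at r₁ (vis-viva): v_p = √[μ(2/r₁ − 1/a_t)] = 2.86886 km/s.
First burn Δv₁ = |v_p − v₁| = 0.7032 km/s.
At r₂, v₂ = √(μ/r₂) = 0.80935 km/s.
Transfer-orbit speed at r₂: v_a = √[μ(2/r₂ − 1/a_t)] = 0.40069 km/s.
Second burn Δv₂ = |v₂ − v_a| = 0.4087 km/s.
Δv = Δv₁ + Δv₂ = 0.7032 + 0.4087 = 1.112 km/s.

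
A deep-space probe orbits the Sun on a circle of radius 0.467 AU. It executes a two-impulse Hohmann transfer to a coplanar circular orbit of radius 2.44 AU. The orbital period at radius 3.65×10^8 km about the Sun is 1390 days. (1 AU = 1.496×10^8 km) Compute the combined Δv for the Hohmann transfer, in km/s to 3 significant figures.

From Kepler's third law T² = 4π²r³/μ at r = 3.65×10^8 km, T = 1390 days = 1390 × 86400 s = 1.20096×10^8 s: μ = 4π²r³/T² = 1.33101×10^11 km³/s².
In km: r₁ = 0.467 × 1.496×10^8 = 6.98632×10^7 km; r₂ = 2.44 × 1.496×10^8 = 3.65024×10^8 km.
Semi-major axis of the transfer orbit: a_t = (6.98632×10^7 + 3.65024×10^8)/2 = 2.174436×10^8 km.
Circular speed at r₁: v₁ = √(μ/r₁) = √(1.33101×10^11/6.98632×10^7) = 43.648 km/s.
On the transfer ellipse at r₁, v² = μ(2/r − 1/a) gives v_p = √[μ(2/r₁ − 1/a_t)] = 56.553 km/s.
First burn Δv₁ = |v_p − v₁| = 12.905 km/s.
Circular speed at r₂: v₂ = √(μ/r₂) = 19.09545 km/s.
Transfer-orbit speed at r₂: v_a = √[μ(2/r₂ − 1/a_t)] = 10.82383 km/s.
Second burn Δv₂ = |v₂ − v_a| = 8.2716 km/s.
Δv = Δv₁ + Δv₂ = 12.905 + 8.2716 = 21.18 km/s.

Δv = 21.2 km/s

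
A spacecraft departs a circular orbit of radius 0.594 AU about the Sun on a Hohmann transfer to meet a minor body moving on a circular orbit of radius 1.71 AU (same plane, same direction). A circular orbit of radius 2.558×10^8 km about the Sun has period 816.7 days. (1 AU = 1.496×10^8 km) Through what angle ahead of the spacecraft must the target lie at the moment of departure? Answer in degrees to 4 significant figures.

From Kepler's third law T² = 4π²r³/μ at r = 2.558×10^8 km, T = 816.7 days = 816.7 × 86400 s = 7.056288×10^7 s: μ = 4π²r³/T² = 1.32712×10^11 km³/s².
In km: r₁ = 0.594 × 1.496×10^8 = 8.88624×10^7 km; r₂ = 1.71 × 1.496×10^8 = 2.55816×10^8 km.
Transfer-ellipse semi-major axis a_t = (r₁ + r₂)/2 = (8.88624×10^7 + 2.55816×10^8)/2 = 1.723392×10^8 km.
The half-period of the transfer ellipse is t = π√(a_t³/μ) = 1.95106×10^7 s.
The target's mean motion on its circular orbit is ω₂ = √(μ/r₂³) = 8.90354×10^-8 rad/s.
Angle swept by the target during transfer: ω₂·t = 1.7371 rad = 99.53°.
Arrival is 180° from departure on the ellipse, so φ = 180° − 99.53° = 80.47°.

φ = 80.47°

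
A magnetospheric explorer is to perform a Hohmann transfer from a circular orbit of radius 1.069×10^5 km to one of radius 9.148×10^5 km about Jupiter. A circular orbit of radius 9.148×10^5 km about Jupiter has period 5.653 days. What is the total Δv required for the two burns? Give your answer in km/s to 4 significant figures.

From Kepler's third law T² = 4π²r³/μ at r = 9.148×10^5 km, T = 5.653 days = 5.653 × 86400 s = 4.884192×10^5 s: μ = 4π²r³/T² = 1.26693×10^8 km³/s².
Semi-major axis of the transfer orbit: a_t = (1.069×10^5 + 9.148×10^5)/2 = 5.1085×10^5 km.
Circular speed at r₁: v₁ = √(μ/r₁) = √(1.26693×10^8/1.069×10^5) = 34.426 km/s.
Transfer-orbit speed at r₁ (vis-viva equation): v_p = √[μ(2/r₁ − 1/a_t)] = 46.068 km/s.
First burn Δv₁ = |v_p − v₁| = 11.642 km/s.
At r₂, v₂ = √(μ/r₂) = 11.7683 km/s.
Transfer-orbit speed at r₂: v_a = √[μ(2/r₂ − 1/a_t)] = 5.38339 km/s.
Second burn Δv₂ = |v₂ − v_a| = 6.3849 km/s.
Total Δv = Δv₁ + Δv₂ = 18.03 km/s.

Δv = 18.03 km/s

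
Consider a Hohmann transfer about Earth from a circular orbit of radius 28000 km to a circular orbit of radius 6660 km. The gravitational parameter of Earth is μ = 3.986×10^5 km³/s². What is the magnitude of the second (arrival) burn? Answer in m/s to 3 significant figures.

Δv₂ = 2100 m/s

Transfer-ellipse semi-major axis a_t = (r₁ + r₂)/2 = (28000 + 6660)/2 = 17330 km.
On the circular orbit at r = 6660 km, v_c = √(μ/r) = 7.7363 km/s.
Vis-viva on the transfer ellipse at r = 6660 km gives v_t = √[μ(2/r − 1/a_t)] = 9.8336 km/s.
Δv₂ = |v_t − v_c| = |9.8336 − 7.7363| = 2.097 km/s.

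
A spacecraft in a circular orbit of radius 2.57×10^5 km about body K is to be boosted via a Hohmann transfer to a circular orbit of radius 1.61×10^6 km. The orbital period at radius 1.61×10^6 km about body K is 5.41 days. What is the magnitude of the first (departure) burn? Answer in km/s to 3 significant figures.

Δv₁ = 17.0 km/s

From Kepler's third law T² = 4π²r³/μ at r = 1.61×10^6 km, T = 5.41 days = 5.41 × 86400 s = 4.67424×10^5 s: μ = 4π²r³/T² = 7.54076×10^8 km³/s².
The Hohmann ellipse has a_t = (r₁ + r₂)/2 = 9.335×10^5 km.
Circular speed at r = 2.570×10^5 km: v_c = √(μ/r) = 54.17 km/s.
Vis-viva on the transfer ellipse at r = 2.570×10^5 km gives v_t = √[μ(2/r − 1/a_t)] = 71.14 km/s.
Δv₁ = |v_t − v_c| = |71.14 − 54.17| = 16.97 km/s.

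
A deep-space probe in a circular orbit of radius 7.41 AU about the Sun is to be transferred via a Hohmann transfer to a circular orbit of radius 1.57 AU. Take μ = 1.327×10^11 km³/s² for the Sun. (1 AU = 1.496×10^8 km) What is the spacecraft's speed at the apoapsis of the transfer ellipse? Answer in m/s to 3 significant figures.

v = 6470 m/s

In km: r₁ = 7.41 × 1.496×10^8 = 1.108536×10^9 km; r₂ = 1.57 × 1.496×10^8 = 2.34872×10^8 km.
Transfer-ellipse semi-major axis a_t = (r₁ + r₂)/2 = (1.108536×10^9 + 2.34872×10^8)/2 = 6.71704×10^8 km.
At apoapsis, r = 1.108536×10^9 km.
Applying v² = μ(2/r − 1/a_t): v = 6.470 km/s.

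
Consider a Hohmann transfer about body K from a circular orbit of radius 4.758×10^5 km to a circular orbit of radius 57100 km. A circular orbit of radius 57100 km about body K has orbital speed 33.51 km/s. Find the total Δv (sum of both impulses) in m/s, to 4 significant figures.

Δv = 17500 m/s

From the circular-orbit relation v² = μ/r at r = 57100 km: μ = v²r = (33.51)² × 57100 = 6.41187×10^7 km³/s².
Semi-major axis of the transfer orbit: a_t = (4.758×10^5 + 57100)/2 = 2.6645×10^5 km.
Circular speed at r₁: v₁ = √(μ/r₁) = √(6.41187×10^7/4.758×10^5) = 11.6086 km/s.
On the transfer ellipse at r₁, v² = μ(2/r − 1/a) gives v_a = √[μ(2/r₁ − 1/a_t)] = 5.37391 km/s.
First burn Δv₁ = |v_a − v₁| = 6.2347 km/s.
Circular speed at r₂: v₂ = √(μ/r₂) = 33.510 km/s.
Transfer-orbit speed at r₂: v_p = √[μ(2/r₂ − 1/a_t)] = 44.779 km/s.
Second burn Δv₂ = |v₂ − v_p| = 11.269 km/s.
Δv = Δv₁ + Δv₂ = 6.2347 + 11.269 = 17.50 km/s.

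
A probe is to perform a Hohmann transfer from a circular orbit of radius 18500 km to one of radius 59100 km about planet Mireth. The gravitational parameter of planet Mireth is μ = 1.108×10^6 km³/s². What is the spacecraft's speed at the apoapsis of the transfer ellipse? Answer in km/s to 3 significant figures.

The Hohmann ellipse has a_t = (r₁ + r₂)/2 = 38800 km.
At apoapsis, r = 59100 km.
Vis-viva: v = √[μ(2/r − 1/a_t)] = √[1.108×10^6 × (2/59100 − 1/38800)] = 2.990 km/s.

v = 2.99 km/s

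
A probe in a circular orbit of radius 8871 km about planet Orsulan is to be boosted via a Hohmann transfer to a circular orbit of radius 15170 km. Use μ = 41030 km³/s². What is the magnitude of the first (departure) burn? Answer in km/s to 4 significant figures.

Δv₁ = 0.2654 km/s

Semi-major axis of the transfer orbit: a_t = (8871 + 15170)/2 = 12020.5 km.
On the circular orbit at r = 8871 km, v_c = √(μ/r) = 2.1506 km/s.
Transfer-orbit speed at the same r (vis-viva, a = a_t): v_t = √[μ(2/r − 1/a_t)] = 2.4160 km/s.
Δv₁ = |v_t − v_c| = |2.4160 − 2.1506| = 0.2654 km/s.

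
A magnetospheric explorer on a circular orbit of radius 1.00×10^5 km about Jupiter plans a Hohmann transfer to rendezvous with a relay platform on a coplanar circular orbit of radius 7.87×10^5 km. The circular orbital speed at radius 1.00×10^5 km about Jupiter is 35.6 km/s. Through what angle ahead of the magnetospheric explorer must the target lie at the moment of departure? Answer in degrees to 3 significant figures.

φ = 104°

From the circular-orbit relation v² = μ/r at r = 1.00×10^5 km: μ = v²r = (35.6)² × 1.00×10^5 = 1.26736×10^8 km³/s².
The Hohmann ellipse has a_t = (r₁ + r₂)/2 = 4.435×10^5 km.
Transfer time t = π√(a_t³/μ) = 82420 s.
Target angular speed ω₂ = √(μ/r₂³) = 1.612×10^-5 rad/s.
Angle swept by the target during transfer: ω₂·t = 1.329 rad = 76.15°.
Arrival is 180° from departure on the ellipse, so φ = 180° − 76.15° = 104°.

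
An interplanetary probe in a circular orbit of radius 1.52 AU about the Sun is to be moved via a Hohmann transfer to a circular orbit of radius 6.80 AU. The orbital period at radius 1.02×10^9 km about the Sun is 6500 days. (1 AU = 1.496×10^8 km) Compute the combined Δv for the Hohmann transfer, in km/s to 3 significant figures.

From Kepler's third law T² = 4π²r³/μ at r = 1.02×10^9 km, T = 6500 days = 6500 × 86400 s = 5.616×10^8 s: μ = 4π²r³/T² = 1.32833×10^11 km³/s².
In km: r₁ = 1.52 × 1.496×10^8 = 2.27392×10^8 km; r₂ = 6.80 × 1.496×10^8 = 1.01728×10^9 km.
The Hohmann ellipse has a_t = (r₁ + r₂)/2 = 6.22336×10^8 km.
Circular speed at r₁: v₁ = √(μ/r₁) = √(1.32833×10^11/2.27392×10^8) = 24.169 km/s.
Transfer-orbit speed at r₁ (vis-viva equation): v_p = √[μ(2/r₁ − 1/a_t)] = 30.901 km/s.
First burn Δv₁ = |v_p − v₁| = 6.732 km/s.
Circular speed at r₂: v₂ = √(μ/r₂) = 11.427 km/s.
Transfer-orbit speed at r₂: v_a = √[μ(2/r₂ − 1/a_t)] = 6.9073 km/s.
Second burn Δv₂ = |v₂ − v_a| = 4.520 km/s.
Total Δv = Δv₁ + Δv₂ = 11.25 km/s.

Δv = 11.3 km/s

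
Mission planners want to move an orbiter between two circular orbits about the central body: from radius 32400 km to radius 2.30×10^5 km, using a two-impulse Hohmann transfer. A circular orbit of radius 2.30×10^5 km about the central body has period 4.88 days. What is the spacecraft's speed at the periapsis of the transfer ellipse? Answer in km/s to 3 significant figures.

v = 12.1 km/s

From Kepler's third law T² = 4π²r³/μ at r = 2.30×10^5 km, T = 4.88 days = 4.88 × 86400 s = 4.21632×10^5 s: μ = 4π²r³/T² = 2.70194×10^6 km³/s².
Semi-major axis of the transfer orbit: a_t = (32400 + 2.300×10^5)/2 = 1.312×10^5 km.
The periapsis of the transfer ellipse is at r = 32400 km.
Vis-viva: v = √[μ(2/r − 1/a_t)] = √[2.70194×10^6 × (2/32400 − 1/1.312×10^5)] = 12.09 km/s.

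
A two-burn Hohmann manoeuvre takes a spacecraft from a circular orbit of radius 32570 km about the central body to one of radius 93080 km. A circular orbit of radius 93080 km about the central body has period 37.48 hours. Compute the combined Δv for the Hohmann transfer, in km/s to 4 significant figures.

From Kepler's third law T² = 4π²r³/μ at r = 93080 km, T = 37.48 hours = 37.48 × 3600 s = 1.34928×10^5 s: μ = 4π²r³/T² = 1.74874×10^6 km³/s².
Semi-major axis of the transfer orbit: a_t = (32570 + 93080)/2 = 62825 km.
At r₁ the circular-orbit speed is v₁ = √(μ/r₁) = 7.3275 km/s.
Transfer-orbit speed at r₁ (vis-viva equation): v_p = √[μ(2/r₁ − 1/a_t)] = 8.9190 km/s.
First burn Δv₁ = |v_p − v₁| = 1.5915 km/s.
At r₂, v₂ = √(μ/r₂) = 4.3345 km/s.
Transfer-orbit speed at r₂: v_a = √[μ(2/r₂ − 1/a_t)] = 3.1209 km/s.
Second burn Δv₂ = |v₂ − v_a| = 1.2136 km/s.
Total Δv = Δv₁ + Δv₂ = 2.805 km/s.

Δv = 2.805 km/s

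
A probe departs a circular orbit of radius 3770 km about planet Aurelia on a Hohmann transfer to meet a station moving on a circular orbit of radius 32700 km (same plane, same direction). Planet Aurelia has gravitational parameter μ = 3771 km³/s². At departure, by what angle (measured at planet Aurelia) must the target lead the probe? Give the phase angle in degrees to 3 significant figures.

φ = 105°

Semi-major axis of the transfer orbit: a_t = (3770 + 32700)/2 = 18235 km.
Transfer time t = π√(a_t³/μ) = 1.25974×10^5 s.
The target's mean motion on its circular orbit is ω₂ = √(μ/r₂³) = 1.03850×10^-5 rad/s.
Angle swept by the target during transfer: ω₂·t = 1.30824 rad = 74.96°.
Arrival is 180° from departure on the ellipse, so φ = 180° − 74.96° = 105°.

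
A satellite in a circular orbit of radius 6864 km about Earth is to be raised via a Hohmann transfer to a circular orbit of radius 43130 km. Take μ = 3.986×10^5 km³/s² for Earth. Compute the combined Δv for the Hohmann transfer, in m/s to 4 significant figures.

The Hohmann ellipse has a_t = (r₁ + r₂)/2 = 24997 km.
Circular speed at r₁: v₁ = √(μ/r₁) = √(3.986×10^5/6864) = 7.62044 km/s.
On the transfer ellipse at r₁, vis-viva gives v_p = √[μ(2/r₁ − 1/a_t)] = 10.0098 km/s.
First burn Δv₁ = |v_p − v₁| = 2.389 km/s.
Circular speed at r₂: v₂ = √(μ/r₂) = 3.040 km/s.
Transfer-orbit speed at r₂: v_a = √[μ(2/r₂ − 1/a_t)] = 1.593 km/s.
Second burn Δv₂ = |v₂ − v_a| = 1.447 km/s.
Total Δv = Δv₁ + Δv₂ = 3.836 km/s.

Δv = 3836 m/s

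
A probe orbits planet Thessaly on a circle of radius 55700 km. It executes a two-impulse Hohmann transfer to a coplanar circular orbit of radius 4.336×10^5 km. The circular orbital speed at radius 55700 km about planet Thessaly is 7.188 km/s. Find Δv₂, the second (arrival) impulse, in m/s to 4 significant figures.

From the circular-orbit relation v² = μ/r at r = 55700 km: μ = v²r = (7.188)² × 55700 = 2.87787×10^6 km³/s².
The Hohmann ellipse has a_t = (r₁ + r₂)/2 = 2.4465×10^5 km.
Circular speed at r = 4.336×10^5 km: v_c = √(μ/r) = 2.576 km/s.
Transfer-orbit speed at the same r (vis-viva, a = a_t): v_t = √[μ(2/r − 1/a_t)] = 1.229 km/s.
Δv₂ = |v_t − v_c| = |1.229 − 2.576| = 1.347 km/s.

Δv₂ = 1347 m/s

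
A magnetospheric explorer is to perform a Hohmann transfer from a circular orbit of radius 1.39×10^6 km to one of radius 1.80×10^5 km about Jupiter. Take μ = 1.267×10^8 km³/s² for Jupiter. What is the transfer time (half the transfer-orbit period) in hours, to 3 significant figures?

Semi-major axis of the transfer orbit: a_t = (1.390×10^6 + 1.800×10^5)/2 = 7.850×10^5 km.
By Kepler's third law the transfer-orbit period is T = 2π√(a_t³/μ), so t = T/2 = 1.941×10^5 s.
Converting: 1.941×10^5 s ÷ 3600 s/hour = 53.9 hours.

t = 53.9 hours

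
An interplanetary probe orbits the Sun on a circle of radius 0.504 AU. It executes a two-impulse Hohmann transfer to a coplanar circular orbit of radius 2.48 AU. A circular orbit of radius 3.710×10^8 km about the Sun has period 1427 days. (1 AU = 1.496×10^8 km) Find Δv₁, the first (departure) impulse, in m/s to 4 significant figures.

Δv₁ = 12130 m/s

From Kepler's third law T² = 4π²r³/μ at r = 3.710×10^8 km, T = 1427 days = 1427 × 86400 s = 1.232928×10^8 s: μ = 4π²r³/T² = 1.32619×10^11 km³/s².
In km: r₁ = 0.504 × 1.496×10^8 = 7.53984×10^7 km; r₂ = 2.48 × 1.496×10^8 = 3.71008×10^8 km.
Transfer-ellipse semi-major axis a_t = (r₁ + r₂)/2 = (7.53984×10^7 + 3.71008×10^8)/2 = 2.232032×10^8 km.
On the circular orbit at r = 7.53984×10^7 km, v_c = √(μ/r) = 41.94 km/s.
Transfer-orbit speed at the same r (vis-viva, a = a_t): v_t = √[μ(2/r − 1/a_t)] = 54.07 km/s.
Δv₁ = |v_t − v_c| = |54.07 − 41.94| = 12.13 km/s.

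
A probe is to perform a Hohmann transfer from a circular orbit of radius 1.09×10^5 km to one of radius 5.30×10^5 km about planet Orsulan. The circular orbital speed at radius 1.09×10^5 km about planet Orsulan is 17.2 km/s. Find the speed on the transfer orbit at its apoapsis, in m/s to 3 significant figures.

From the circular-orbit relation v² = μ/r at r = 1.09×10^5 km: μ = v²r = (17.2)² × 1.09×10^5 = 3.22466×10^7 km³/s².
The Hohmann ellipse has a_t = (r₁ + r₂)/2 = 3.195×10^5 km.
At apoapsis, r = 5.300×10^5 km.
Applying v² = μ(2/r − 1/a_t): v = 4.556 km/s.

v = 4560 m/s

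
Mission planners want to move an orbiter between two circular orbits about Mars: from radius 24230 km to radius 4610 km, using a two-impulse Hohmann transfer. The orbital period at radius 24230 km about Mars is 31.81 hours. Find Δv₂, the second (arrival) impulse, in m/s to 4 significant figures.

Δv₂ = 903.0 m/s

From Kepler's third law T² = 4π²r³/μ at r = 24230 km, T = 31.81 hours = 31.81 × 3600 s = 1.14516×10^5 s: μ = 4π²r³/T² = 42824.0 km³/s².
Semi-major axis of the transfer orbit: a_t = (24230 + 4610)/2 = 14420 km.
Circular speed at r = 4610 km: v_c = √(μ/r) = 3.048 km/s.
Vis-viva on the transfer ellipse at r = 4610 km gives v_t = √[μ(2/r − 1/a_t)] = 3.951 km/s.
Δv₂ = |v_t − v_c| = |3.951 − 3.048| = 0.9030 km/s.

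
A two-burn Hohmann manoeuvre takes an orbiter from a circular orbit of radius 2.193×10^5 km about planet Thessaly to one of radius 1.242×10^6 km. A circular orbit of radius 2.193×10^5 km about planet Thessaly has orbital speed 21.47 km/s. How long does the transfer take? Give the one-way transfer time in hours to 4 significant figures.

From the circular-orbit relation v² = μ/r at r = 2.193×10^5 km: μ = v²r = (21.47)² × 2.193×10^5 = 1.01089×10^8 km³/s².
Semi-major axis of the transfer orbit: a_t = (2.193×10^5 + 1.242×10^6)/2 = 7.3065×10^5 km.
Transfer time t = π√(a_t³/μ) = π√((7.3065×10^5)³ / 1.01089×10^8) = 1.9515×10^5 s.
Converting: 1.9515×10^5 s ÷ 3600 s/hour = 54.21 hours.

t = 54.21 hours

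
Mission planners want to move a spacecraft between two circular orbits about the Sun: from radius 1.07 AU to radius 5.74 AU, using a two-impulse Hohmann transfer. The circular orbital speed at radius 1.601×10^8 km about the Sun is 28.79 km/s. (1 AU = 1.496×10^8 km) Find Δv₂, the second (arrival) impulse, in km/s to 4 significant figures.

From the circular-orbit relation v² = μ/r at r = 1.601×10^8 km: μ = v²r = (28.79)² × 1.601×10^8 = 1.32701×10^11 km³/s².
In km: r₁ = 1.07 × 1.496×10^8 = 1.60072×10^8 km; r₂ = 5.74 × 1.496×10^8 = 8.58704×10^8 km.
Transfer-ellipse semi-major axis a_t = (r₁ + r₂)/2 = (1.60072×10^8 + 8.58704×10^8)/2 = 5.09388×10^8 km.
Circular speed at r = 8.58704×10^8 km: v_c = √(μ/r) = 12.4313 km/s.
Vis-viva on the transfer ellipse at r = 8.58704×10^8 km gives v_t = √[μ(2/r − 1/a_t)] = 6.96865 km/s.
Δv₂ = |v_t − v_c| = |6.96865 − 12.4313| = 5.463 km/s.

Δv₂ = 5.463 km/s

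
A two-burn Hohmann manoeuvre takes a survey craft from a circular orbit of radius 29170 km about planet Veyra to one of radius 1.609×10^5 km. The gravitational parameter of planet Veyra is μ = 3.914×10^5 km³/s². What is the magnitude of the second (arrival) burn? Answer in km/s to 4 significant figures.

Transfer-ellipse semi-major axis a_t = (r₁ + r₂)/2 = (29170 + 1.609×10^5)/2 = 95035 km.
On the circular orbit at r = 1.609×10^5 km, v_c = √(μ/r) = 1.5597 km/s.
Transfer-orbit speed at the same r (vis-viva, a = a_t): v_t = √[μ(2/r − 1/a_t)] = 0.86409 km/s.
Δv₂ = |v_t − v_c| = |0.86409 − 1.5597| = 0.6956 km/s.

Δv₂ = 0.6956 km/s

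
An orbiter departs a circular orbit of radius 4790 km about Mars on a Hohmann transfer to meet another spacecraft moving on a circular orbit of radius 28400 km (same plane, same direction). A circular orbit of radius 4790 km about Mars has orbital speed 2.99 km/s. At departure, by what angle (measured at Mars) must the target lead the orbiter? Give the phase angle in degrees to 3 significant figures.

φ = 99.6°

From the circular-orbit relation v² = μ/r at r = 4790 km: μ = v²r = (2.99)² × 4790 = 42823.1 km³/s².
Transfer-ellipse semi-major axis a_t = (r₁ + r₂)/2 = (4790 + 28400)/2 = 16595 km.
Transfer time t = π√(a_t³/μ) = 32455 s.
The target's mean motion on its circular orbit is ω₂ = √(μ/r₂³) = 4.3238×10^-5 rad/s.
Angle swept by the target during transfer: ω₂·t = 1.4033 rad = 80.40°.
Arrival is 180° from departure on the ellipse, so φ = 180° − 80.40° = 99.6°.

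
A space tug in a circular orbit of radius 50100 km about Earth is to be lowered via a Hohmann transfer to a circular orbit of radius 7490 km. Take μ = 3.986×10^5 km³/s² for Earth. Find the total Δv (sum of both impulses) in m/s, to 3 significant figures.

Δv = 3710 m/s

The Hohmann ellipse has a_t = (r₁ + r₂)/2 = 28795 km.
Circular speed at r₁: v₁ = √(μ/r₁) = √(3.986×10^5/50100) = 2.8207 km/s.
Transfer-orbit speed at r₁ (vis-viva equation): v_a = √[μ(2/r₁ − 1/a_t)] = 1.4386 km/s.
First burn Δv₁ = |v_a − v₁| = 1.3821 km/s.
At r₂, v₂ = √(μ/r₂) = 7.2950 km/s.
Transfer-orbit speed at r₂: v_p = √[μ(2/r₂ − 1/a_t)] = 9.6225 km/s.
Second burn Δv₂ = |v₂ − v_p| = 2.3275 km/s.
Δv = Δv₁ + Δv₂ = 1.3821 + 2.3275 = 3.710 km/s.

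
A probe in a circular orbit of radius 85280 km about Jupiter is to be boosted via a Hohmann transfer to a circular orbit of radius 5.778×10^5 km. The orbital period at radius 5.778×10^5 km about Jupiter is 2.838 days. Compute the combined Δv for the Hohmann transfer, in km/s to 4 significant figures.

From Kepler's third law T² = 4π²r³/μ at r = 5.778×10^5 km, T = 2.838 days = 2.838 × 86400 s = 2.452032×10^5 s: μ = 4π²r³/T² = 1.26660×10^8 km³/s².
Semi-major axis of the transfer orbit: a_t = (85280 + 5.778×10^5)/2 = 3.3154×10^5 km.
At r₁ the circular-orbit speed is v₁ = √(μ/r₁) = 38.539 km/s.
On the transfer ellipse at r₁, v² = μ(2/r − 1/a) gives v_p = √[μ(2/r₁ − 1/a_t)] = 50.877 km/s.
First burn Δv₁ = |v_p − v₁| = 12.338 km/s.
At r₂, v₂ = √(μ/r₂) = 14.8058 km/s.
Transfer-orbit speed at r₂: v_a = √[μ(2/r₂ − 1/a_t)] = 7.50908 km/s.
Second burn Δv₂ = |v₂ − v_a| = 7.2967 km/s.
Δv = Δv₁ + Δv₂ = 12.338 + 7.2967 = 19.63 km/s.

Δv = 19.63 km/s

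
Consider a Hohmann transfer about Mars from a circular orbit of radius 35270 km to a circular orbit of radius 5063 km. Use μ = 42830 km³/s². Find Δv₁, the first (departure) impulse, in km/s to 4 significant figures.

Δv₁ = 0.5498 km/s

Semi-major axis of the transfer orbit: a_t = (35270 + 5063)/2 = 20166.5 km.
Circular speed at r = 35270 km: v_c = √(μ/r) = 1.102 km/s.
Vis-viva on the transfer ellipse at r = 35270 km gives v_t = √[μ(2/r − 1/a_t)] = 0.5522 km/s.
Δv₁ = |v_t − v_c| = |0.5522 − 1.102| = 0.5498 km/s.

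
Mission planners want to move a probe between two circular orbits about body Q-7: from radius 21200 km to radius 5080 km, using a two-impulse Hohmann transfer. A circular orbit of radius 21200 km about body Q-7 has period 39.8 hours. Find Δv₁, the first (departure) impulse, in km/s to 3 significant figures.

Δv₁ = 0.352 km/s

From Kepler's third law T² = 4π²r³/μ at r = 21200 km, T = 39.8 hours = 39.8 × 3600 s = 1.4328×10^5 s: μ = 4π²r³/T² = 18323.0 km³/s².
The Hohmann ellipse has a_t = (r₁ + r₂)/2 = 13140 km.
On the circular orbit at r = 21200 km, v_c = √(μ/r) = 0.92967 km/s.
Transfer-orbit speed at the same r (vis-viva, a = a_t): v_t = √[μ(2/r − 1/a_t)] = 0.57805 km/s.
Δv₁ = |v_t − v_c| = |0.57805 − 0.92967| = 0.3516 km/s.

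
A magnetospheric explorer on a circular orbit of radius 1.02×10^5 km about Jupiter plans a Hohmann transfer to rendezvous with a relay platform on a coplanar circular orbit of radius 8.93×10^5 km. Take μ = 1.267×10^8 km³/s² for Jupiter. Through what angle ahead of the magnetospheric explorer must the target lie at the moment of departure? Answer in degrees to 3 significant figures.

φ = 105°

Semi-major axis of the transfer orbit: a_t = (1.020×10^5 + 8.930×10^5)/2 = 4.975×10^5 km.
The half-period of the transfer ellipse is t = π√(a_t³/μ) = 97938 s.
Target angular speed ω₂ = √(μ/r₂³) = 1.3339×10^-5 rad/s.
Angle swept by the target during transfer: ω₂·t = 1.3064 rad = 74.85°.
Arrival is 180° from departure on the ellipse, so φ = 180° − 74.85° = 105°.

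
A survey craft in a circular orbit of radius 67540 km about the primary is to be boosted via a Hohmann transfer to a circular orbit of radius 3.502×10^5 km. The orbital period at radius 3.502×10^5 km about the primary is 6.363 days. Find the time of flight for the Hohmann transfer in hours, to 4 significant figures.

From Kepler's third law T² = 4π²r³/μ at r = 3.502×10^5 km, T = 6.363 days = 6.363 × 86400 s = 5.497632×10^5 s: μ = 4π²r³/T² = 5.60992×10^6 km³/s².
Transfer-ellipse semi-major axis a_t = (r₁ + r₂)/2 = (67540 + 3.502×10^5)/2 = 2.0887×10^5 km.
Half the transfer-orbit period gives t = π√(a_t³/μ) = 1.266×10^5 s.
Converting: 1.266×10^5 s ÷ 3600 s/hour = 35.17 hours.

t = 35.17 hours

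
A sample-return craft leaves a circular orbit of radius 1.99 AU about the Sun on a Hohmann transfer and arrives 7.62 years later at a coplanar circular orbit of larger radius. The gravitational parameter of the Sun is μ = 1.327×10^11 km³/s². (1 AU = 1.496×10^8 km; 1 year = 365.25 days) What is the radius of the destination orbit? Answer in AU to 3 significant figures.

r₂ = 10.3 AU

In km: r₁ = 1.99 × 1.496×10^8 = 2.97704×10^8 km.
Transfer time t = 7.62 years × 365.25 × 86400 s = 2.40468912×10^8 s, and t = π√(a_t³/μ).
So a_t = (μ t²/π²)^(1/3) = (1.327×10^11 × (2.40468912×10^8)² / π²)^(1/3) = 9.1952×10^8 km.
Since a_t = (r₁ + r₂)/2, r₂ = 2a_t − r₁ = 2×9.1952×10^8 − 2.97704×10^8 = 1.541336×10^9 km.
In AU: r₂ = 1.541336×10^9 / 1.496×10^8 = 10.3 AU.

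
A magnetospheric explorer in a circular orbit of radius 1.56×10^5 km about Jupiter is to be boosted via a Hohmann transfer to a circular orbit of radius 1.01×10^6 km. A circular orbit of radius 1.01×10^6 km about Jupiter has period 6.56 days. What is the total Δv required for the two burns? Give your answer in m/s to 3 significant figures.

From Kepler's third law T² = 4π²r³/μ at r = 1.01×10^6 km, T = 6.56 days = 6.56 × 86400 s = 5.66784×10^5 s: μ = 4π²r³/T² = 1.26616×10^8 km³/s².
The Hohmann ellipse has a_t = (r₁ + r₂)/2 = 5.830×10^5 km.
At r₁ the circular-orbit speed is v₁ = √(μ/r₁) = 28.489 km/s.
On the transfer ellipse at r₁, vis-viva equation gives v_p = √[μ(2/r₁ − 1/a_t)] = 37.498 km/s.
First burn Δv₁ = |v_p − v₁| = 9.009 km/s.
Circular speed at r₂: v₂ = √(μ/r₂) = 11.197 km/s.
Transfer-orbit speed at r₂: v_a = √[μ(2/r₂ − 1/a_t)] = 5.7918 km/s.
Second burn Δv₂ = |v₂ − v_a| = 5.405 km/s.
Δv = Δv₁ + Δv₂ = 9.009 + 5.405 = 14.41 km/s.

Δv = 14400 m/s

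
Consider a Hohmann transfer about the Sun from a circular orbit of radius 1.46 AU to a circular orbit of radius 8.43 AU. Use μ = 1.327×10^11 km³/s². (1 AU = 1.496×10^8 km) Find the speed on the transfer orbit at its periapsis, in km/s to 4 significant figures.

v = 32.18 km/s

In km: r₁ = 1.46 × 1.496×10^8 = 2.18416×10^8 km; r₂ = 8.43 × 1.496×10^8 = 1.261128×10^9 km.
Transfer-ellipse semi-major axis a_t = (r₁ + r₂)/2 = (2.18416×10^8 + 1.261128×10^9)/2 = 7.39772×10^8 km.
At periapsis, r = 2.18416×10^8 km.
From the vis-viva equation, v = √[μ(2/r − 1/a_t)] = 32.18 km/s.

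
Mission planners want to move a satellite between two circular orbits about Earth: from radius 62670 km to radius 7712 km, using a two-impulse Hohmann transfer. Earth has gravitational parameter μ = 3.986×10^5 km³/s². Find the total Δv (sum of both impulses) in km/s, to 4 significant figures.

Δv = 3.746 km/s

Transfer-ellipse semi-major axis a_t = (r₁ + r₂)/2 = (62670 + 7712)/2 = 35191 km.
Circular speed at r₁: v₁ = √(μ/r₁) = √(3.986×10^5/62670) = 2.522 km/s.
On the transfer ellipse at r₁, vis-viva equation gives v_a = √[μ(2/r₁ − 1/a_t)] = 1.181 km/s.
First burn Δv₁ = |v_a − v₁| = 1.341 km/s.
Circular speed at r₂: v₂ = √(μ/r₂) = 7.189 km/s.
Transfer-orbit speed at r₂: v_p = √[μ(2/r₂ − 1/a_t)] = 9.594 km/s.
Second burn Δv₂ = |v₂ − v_p| = 2.405 km/s.
Δv = Δv₁ + Δv₂ = 1.341 + 2.405 = 3.746 km/s.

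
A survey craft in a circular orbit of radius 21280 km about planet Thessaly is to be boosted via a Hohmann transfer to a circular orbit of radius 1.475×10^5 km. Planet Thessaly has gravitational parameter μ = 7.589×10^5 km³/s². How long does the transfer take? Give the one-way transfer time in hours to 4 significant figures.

t = 24.56 hours

Transfer-ellipse semi-major axis a_t = (r₁ + r₂)/2 = (21280 + 1.475×10^5)/2 = 84390 km.
Half the transfer-orbit period gives t = π√(a_t³/μ) = 88410 s.
Converting: 88410 s ÷ 3600 s/hour = 24.56 hours.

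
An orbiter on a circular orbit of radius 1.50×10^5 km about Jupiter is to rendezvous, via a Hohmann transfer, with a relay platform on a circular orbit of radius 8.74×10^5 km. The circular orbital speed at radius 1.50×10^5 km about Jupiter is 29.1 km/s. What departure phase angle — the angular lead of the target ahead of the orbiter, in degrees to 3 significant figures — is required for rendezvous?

φ = 99.3°

From the circular-orbit relation v² = μ/r at r = 1.50×10^5 km: μ = v²r = (29.1)² × 1.50×10^5 = 1.27022×10^8 km³/s².
The Hohmann ellipse has a_t = (r₁ + r₂)/2 = 5.120×10^5 km.
The half-period of the transfer ellipse is t = π√(a_t³/μ) = 1.02121×10^5 s.
The target's mean motion on its circular orbit is ω₂ = √(μ/r₂³) = 1.37934×10^-5 rad/s.
Angle swept by the target during transfer: ω₂·t = 1.4086 rad = 80.71°.
Arrival is 180° from departure on the ellipse, so φ = 180° − 80.71° = 99.3°.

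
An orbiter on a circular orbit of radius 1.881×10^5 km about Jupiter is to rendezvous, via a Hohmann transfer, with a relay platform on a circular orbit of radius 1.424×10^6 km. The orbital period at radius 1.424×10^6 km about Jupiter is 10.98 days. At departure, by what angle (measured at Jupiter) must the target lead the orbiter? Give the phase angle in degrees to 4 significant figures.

From Kepler's third law T² = 4π²r³/μ at r = 1.424×10^6 km, T = 10.98 days = 10.98 × 86400 s = 9.48672×10^5 s: μ = 4π²r³/T² = 1.26665×10^8 km³/s².
The Hohmann ellipse has a_t = (r₁ + r₂)/2 = 8.0605×10^5 km.
Transfer time t = π√(a_t³/μ) = 2.020×10^5 s.
The target's mean motion on its circular orbit is ω₂ = √(μ/r₂³) = 6.623×10^-6 rad/s.
Angle swept by the target during transfer: ω₂·t = 1.338 rad = 76.66°.
The orbiter traverses 180° on the transfer ellipse, so the target must lead by 180° − 76.66° = 103.3°.

φ = 103.3°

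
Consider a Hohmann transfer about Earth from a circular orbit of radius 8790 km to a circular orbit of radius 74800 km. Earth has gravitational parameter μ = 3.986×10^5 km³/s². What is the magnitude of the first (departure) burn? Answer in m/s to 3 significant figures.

Transfer-ellipse semi-major axis a_t = (r₁ + r₂)/2 = (8790 + 74800)/2 = 41795 km.
On the circular orbit at r = 8790 km, v_c = √(μ/r) = 6.734 km/s.
Vis-viva on the transfer ellipse at r = 8790 km gives v_t = √[μ(2/r − 1/a_t)] = 9.009 km/s.
Δv₁ = |v_t − v_c| = |9.009 − 6.734| = 2.275 km/s.

Δv₁ = 2270 m/s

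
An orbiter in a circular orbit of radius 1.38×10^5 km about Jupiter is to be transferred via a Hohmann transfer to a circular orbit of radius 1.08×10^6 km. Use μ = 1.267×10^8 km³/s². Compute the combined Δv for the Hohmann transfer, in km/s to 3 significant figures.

Δv = 15.7 km/s

Semi-major axis of the transfer orbit: a_t = (1.380×10^5 + 1.080×10^6)/2 = 6.090×10^5 km.
Circular speed at r₁: v₁ = √(μ/r₁) = √(1.267×10^8/1.380×10^5) = 30.30 km/s.
Transfer-orbit speed at r₁ (v² = μ(2/r − 1/a)): v_p = √[μ(2/r₁ − 1/a_t)] = 40.35 km/s.
First burn Δv₁ = |v_p − v₁| = 10.050 km/s.
At r₂, v₂ = √(μ/r₂) = 10.8312 km/s.
Transfer-orbit speed at r₂: v_a = √[μ(2/r₂ − 1/a_t)] = 5.15593 km/s.
Second burn Δv₂ = |v₂ − v_a| = 5.6753 km/s.
Δv = Δv₁ + Δv₂ = 10.050 + 5.6753 = 15.73 km/s.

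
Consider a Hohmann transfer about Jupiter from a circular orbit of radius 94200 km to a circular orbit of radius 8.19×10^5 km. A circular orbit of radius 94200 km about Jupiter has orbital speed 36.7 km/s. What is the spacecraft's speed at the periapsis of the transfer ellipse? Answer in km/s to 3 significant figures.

v = 49.2 km/s

From the circular-orbit relation v² = μ/r at r = 94200 km: μ = v²r = (36.7)² × 94200 = 1.26877×10^8 km³/s².
The Hohmann ellipse has a_t = (r₁ + r₂)/2 = 4.566×10^5 km.
At periapsis, r = 94200 km.
From the vis-viva equation, v = √[μ(2/r − 1/a_t)] = 49.15 km/s.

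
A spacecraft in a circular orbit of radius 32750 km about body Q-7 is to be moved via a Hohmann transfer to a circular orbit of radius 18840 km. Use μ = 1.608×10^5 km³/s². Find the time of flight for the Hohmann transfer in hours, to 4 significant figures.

t = 9.016 hours

The Hohmann ellipse has a_t = (r₁ + r₂)/2 = 25795 km.
Transfer time t = π√(a_t³/μ) = π√((25795)³ / 1.608×10^5) = 32457 s.
Converting: 32457 s ÷ 3600 s/hour = 9.016 hours.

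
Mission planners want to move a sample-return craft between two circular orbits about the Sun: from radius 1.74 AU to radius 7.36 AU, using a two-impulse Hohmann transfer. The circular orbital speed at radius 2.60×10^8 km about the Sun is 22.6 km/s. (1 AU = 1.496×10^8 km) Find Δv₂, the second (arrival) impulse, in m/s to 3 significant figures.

Δv₂ = 4190 m/s

From the circular-orbit relation v² = μ/r at r = 2.60×10^8 km: μ = v²r = (22.6)² × 2.60×10^8 = 1.32798×10^11 km³/s².
In km: r₁ = 1.74 × 1.496×10^8 = 2.60304×10^8 km; r₂ = 7.36 × 1.496×10^8 = 1.101056×10^9 km.
Semi-major axis of the transfer orbit: a_t = (2.60304×10^8 + 1.101056×10^9)/2 = 6.8068×10^8 km.
On the circular orbit at r = 1.101056×10^9 km, v_c = √(μ/r) = 10.982 km/s.
Vis-viva on the transfer ellipse at r = 1.101056×10^9 km gives v_t = √[μ(2/r − 1/a_t)] = 6.7914 km/s.
Δv₂ = |v_t − v_c| = |6.7914 − 10.982| = 4.191 km/s.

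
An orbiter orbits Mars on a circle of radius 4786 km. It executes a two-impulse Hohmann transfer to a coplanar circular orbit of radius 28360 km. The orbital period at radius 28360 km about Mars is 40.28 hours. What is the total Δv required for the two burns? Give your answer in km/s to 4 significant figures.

From Kepler's third law T² = 4π²r³/μ at r = 28360 km, T = 40.28 hours = 40.28 × 3600 s = 1.45008×10^5 s: μ = 4π²r³/T² = 42824.7 km³/s².
The Hohmann ellipse has a_t = (r₁ + r₂)/2 = 16573 km.
At r₁ the circular-orbit speed is v₁ = √(μ/r₁) = 2.9913 km/s.
Transfer-orbit speed at r₁ (vis-viva): v_p = √[μ(2/r₁ − 1/a_t)] = 3.9130 km/s.
First burn Δv₁ = |v_p − v₁| = 0.9217 km/s.
Circular speed at r₂: v₂ = √(μ/r₂) = 1.22884 km/s.
Transfer-orbit speed at r₂: v_a = √[μ(2/r₂ − 1/a_t)] = 0.660359 km/s.
Second burn Δv₂ = |v₂ − v_a| = 0.5685 km/s.
Δv = Δv₁ + Δv₂ = 0.9217 + 0.5685 = 1.490 km/s.

Δv = 1.490 km/s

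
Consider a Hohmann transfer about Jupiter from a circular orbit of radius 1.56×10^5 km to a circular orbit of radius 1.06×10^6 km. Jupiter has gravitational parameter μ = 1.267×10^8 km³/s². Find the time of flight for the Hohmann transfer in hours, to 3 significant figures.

t = 36.8 hours

Transfer-ellipse semi-major axis a_t = (r₁ + r₂)/2 = (1.560×10^5 + 1.060×10^6)/2 = 6.080×10^5 km.
Transfer time t = π√(a_t³/μ) = π√((6.080×10^5)³ / 1.267×10^8) = 1.3232×10^5 s.
Converting: 1.3232×10^5 s ÷ 3600 s/hour = 36.8 hours.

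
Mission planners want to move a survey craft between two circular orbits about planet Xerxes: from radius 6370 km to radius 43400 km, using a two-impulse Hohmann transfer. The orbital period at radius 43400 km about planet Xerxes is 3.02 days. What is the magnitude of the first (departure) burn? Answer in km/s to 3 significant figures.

From Kepler's third law T² = 4π²r³/μ at r = 43400 km, T = 3.02 days = 3.02 × 86400 s = 2.60928×10^5 s: μ = 4π²r³/T² = 47401.0 km³/s².
Transfer-ellipse semi-major axis a_t = (r₁ + r₂)/2 = (6370 + 43400)/2 = 24885 km.
Circular speed at r = 6370 km: v_c = √(μ/r) = 2.7279 km/s.
Vis-viva on the transfer ellipse at r = 6370 km gives v_t = √[μ(2/r − 1/a_t)] = 3.6025 km/s.
Δv₁ = |v_t − v_c| = |3.6025 − 2.7279| = 0.8746 km/s.

Δv₁ = 0.875 km/s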